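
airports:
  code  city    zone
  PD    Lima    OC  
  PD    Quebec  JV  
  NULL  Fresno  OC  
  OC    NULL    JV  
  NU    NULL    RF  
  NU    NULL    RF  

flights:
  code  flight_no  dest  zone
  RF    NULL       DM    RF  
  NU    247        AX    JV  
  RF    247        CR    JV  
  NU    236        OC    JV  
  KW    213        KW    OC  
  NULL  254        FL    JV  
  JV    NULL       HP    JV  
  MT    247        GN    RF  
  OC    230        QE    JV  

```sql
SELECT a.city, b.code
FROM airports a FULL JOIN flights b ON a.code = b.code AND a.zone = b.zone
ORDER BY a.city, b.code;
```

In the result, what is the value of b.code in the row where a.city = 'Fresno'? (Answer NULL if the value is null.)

FULL OUTER JOIN keeps every row from both sides; unmatched rows get NULL for the other side's columns.
Matching on a.code = b.code AND a.zone = b.zone. A NULL in a compared column never satisfies the condition.
- code=PD, zone=OC: no b row matches, row kept with b columns NULL.
- code=PD, zone=JV: no b row matches, row kept with b columns NULL.
- code=NULL, zone=OC: no b row matches, row kept with b columns NULL.
- code=OC, zone=JV: 1 matching b row(s), so 1 row(s) emitted.
- code=NU, zone=RF: no b row matches, row kept with b columns NULL.
- code=NU, zone=RF: no b row matches, row kept with b columns NULL.
- plus 8 unmatched b row(s), each kept with NULL a columns.

NULL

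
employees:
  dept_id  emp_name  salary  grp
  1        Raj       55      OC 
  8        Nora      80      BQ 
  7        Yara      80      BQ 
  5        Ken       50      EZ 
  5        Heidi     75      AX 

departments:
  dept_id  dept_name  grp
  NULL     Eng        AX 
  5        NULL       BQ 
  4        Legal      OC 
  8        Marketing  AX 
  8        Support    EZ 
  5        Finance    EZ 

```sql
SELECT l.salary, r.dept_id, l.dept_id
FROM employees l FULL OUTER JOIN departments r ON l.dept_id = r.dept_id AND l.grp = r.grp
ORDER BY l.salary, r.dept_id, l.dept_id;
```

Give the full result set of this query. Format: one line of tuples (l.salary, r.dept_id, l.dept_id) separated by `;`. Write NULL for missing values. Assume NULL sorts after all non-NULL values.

(50, 5, 5); (55, NULL, 1); (75, NULL, 5); (80, NULL, 7); (80, NULL, 8); (NULL, 4, NULL); (NULL, 5, NULL); (NULL, 8, NULL); (NULL, 8, NULL); (NULL, NULL, NULL)

FULL OUTER JOIN keeps every row from both sides; unmatched rows get NULL for the other side's columns.
Matching on l.dept_id = r.dept_id AND l.grp = r.grp. A NULL in a compared column never satisfies the condition.
- l (dept_id=1, grp=OC) has no partner → padded with NULL.
- l (dept_id=8, grp=BQ) has no partner → padded with NULL.
- l (dept_id=7, grp=BQ) has no partner → padded with NULL.
- l (dept_id=5, grp=EZ) pairs with 1 row(s) of r.
- l (dept_id=5, grp=AX) has no partner → padded with NULL.
- plus 5 unmatched r row(s), each kept with NULL l columns.
After projecting and ordering:
l.salary | r.dept_id | l.dept_id
50 | 5 | 5
55 | NULL | 1
75 | NULL | 5
80 | NULL | 7
80 | NULL | 8
NULL | 4 | NULL
NULL | 5 | NULL
NULL | 8 | NULL
NULL | 8 | NULL
NULL | NULL | NULL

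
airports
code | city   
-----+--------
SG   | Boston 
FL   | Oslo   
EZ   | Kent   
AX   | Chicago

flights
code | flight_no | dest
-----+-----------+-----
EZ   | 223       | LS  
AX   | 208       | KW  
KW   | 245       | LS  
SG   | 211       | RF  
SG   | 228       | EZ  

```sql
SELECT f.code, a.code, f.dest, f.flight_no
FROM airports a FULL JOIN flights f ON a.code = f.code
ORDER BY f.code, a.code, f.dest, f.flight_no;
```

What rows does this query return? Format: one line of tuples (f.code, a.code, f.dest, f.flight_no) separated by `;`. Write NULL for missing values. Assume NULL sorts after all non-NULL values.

(AX, AX, KW, 208); (EZ, EZ, LS, 223); (KW, NULL, LS, 245); (SG, SG, EZ, 228); (SG, SG, RF, 211); (NULL, FL, NULL, NULL)

FULL OUTER JOIN keeps every row from both sides; unmatched rows get NULL for the other side's columns.
Matching on a.code = f.code.
Matched pairs: 4; unmatched a rows kept: 1; unmatched f rows kept: 1.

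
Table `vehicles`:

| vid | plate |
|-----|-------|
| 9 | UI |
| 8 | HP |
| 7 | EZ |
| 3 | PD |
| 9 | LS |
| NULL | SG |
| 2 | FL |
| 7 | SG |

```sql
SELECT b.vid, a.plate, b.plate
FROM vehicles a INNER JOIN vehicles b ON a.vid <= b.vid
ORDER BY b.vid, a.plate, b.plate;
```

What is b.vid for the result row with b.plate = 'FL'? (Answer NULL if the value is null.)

2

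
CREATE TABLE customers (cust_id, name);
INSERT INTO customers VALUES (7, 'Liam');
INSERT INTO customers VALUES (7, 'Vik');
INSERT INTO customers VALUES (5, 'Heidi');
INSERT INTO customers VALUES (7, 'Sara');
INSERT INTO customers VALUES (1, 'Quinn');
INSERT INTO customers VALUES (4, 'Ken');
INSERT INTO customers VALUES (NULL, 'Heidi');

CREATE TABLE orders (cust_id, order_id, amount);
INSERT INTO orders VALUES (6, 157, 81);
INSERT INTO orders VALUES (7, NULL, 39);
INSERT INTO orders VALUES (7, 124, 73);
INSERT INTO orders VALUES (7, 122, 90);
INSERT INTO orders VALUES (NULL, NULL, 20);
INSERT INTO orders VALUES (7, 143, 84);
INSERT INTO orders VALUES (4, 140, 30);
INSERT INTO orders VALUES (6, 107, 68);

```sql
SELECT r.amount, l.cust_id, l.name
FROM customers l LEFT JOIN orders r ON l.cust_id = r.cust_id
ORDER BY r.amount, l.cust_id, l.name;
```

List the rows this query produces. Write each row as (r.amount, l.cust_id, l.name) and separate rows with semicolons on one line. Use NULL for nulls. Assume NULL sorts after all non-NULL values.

LEFT JOIN keeps every row from `customers`; unmatched rows get NULL for `orders`'s columns.
Matching on l.cust_id = r.cust_id. A NULL in a compared column never satisfies the condition.
- l[0] cust_id=7 → 4 match(es) in r → 4 row(s).
- l[1] cust_id=7 → 4 match(es) in r → 4 row(s).
- l[2] cust_id=5 → no match; kept with NULLs on the r side.
- l[3] cust_id=7 → 4 match(es) in r → 4 row(s).
- l[4] cust_id=1 → no match; kept with NULLs on the r side.
- l[5] cust_id=4 → 1 match(es) in r → 1 row(s).
- l[6] cust_id=NULL → no match; kept with NULLs on the r side.

(30, 4, Ken); (39, 7, Liam); (39, 7, Sara); (39, 7, Vik); (73, 7, Liam); (73, 7, Sara); (73, 7, Vik); (84, 7, Liam); (84, 7, Sara); (84, 7, Vik); (90, 7, Liam); (90, 7, Sara); (90, 7, Vik); (NULL, 1, Quinn); (NULL, 5, Heidi); (NULL, NULL, Heidi)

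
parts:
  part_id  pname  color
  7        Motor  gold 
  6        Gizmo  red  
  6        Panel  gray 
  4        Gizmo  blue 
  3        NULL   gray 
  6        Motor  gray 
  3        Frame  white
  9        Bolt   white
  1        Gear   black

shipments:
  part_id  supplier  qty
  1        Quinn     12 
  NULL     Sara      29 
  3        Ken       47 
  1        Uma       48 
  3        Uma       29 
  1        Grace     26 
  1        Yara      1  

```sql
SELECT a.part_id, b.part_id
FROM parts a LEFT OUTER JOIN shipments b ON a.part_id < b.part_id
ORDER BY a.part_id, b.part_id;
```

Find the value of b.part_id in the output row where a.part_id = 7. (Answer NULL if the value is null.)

NULL

LEFT JOIN keeps every row from `parts`; unmatched rows get NULL for `shipments`'s columns.
Matching on a.part_id < b.part_id. A NULL in a compared column never satisfies the condition.
- part_id=7: no b row matches, row kept with b columns NULL.
- part_id=6: no b row matches, row kept with b columns NULL.
- part_id=6: no b row matches, row kept with b columns NULL.
- part_id=4: no b row matches, row kept with b columns NULL.
- part_id=3: no b row matches, row kept with b columns NULL.
- part_id=6: no b row matches, row kept with b columns NULL.
- part_id=3: no b row matches, row kept with b columns NULL.
- part_id=9: no b row matches, row kept with b columns NULL.
- part_id=1: 2 matching b row(s), so 2 row(s) emitted.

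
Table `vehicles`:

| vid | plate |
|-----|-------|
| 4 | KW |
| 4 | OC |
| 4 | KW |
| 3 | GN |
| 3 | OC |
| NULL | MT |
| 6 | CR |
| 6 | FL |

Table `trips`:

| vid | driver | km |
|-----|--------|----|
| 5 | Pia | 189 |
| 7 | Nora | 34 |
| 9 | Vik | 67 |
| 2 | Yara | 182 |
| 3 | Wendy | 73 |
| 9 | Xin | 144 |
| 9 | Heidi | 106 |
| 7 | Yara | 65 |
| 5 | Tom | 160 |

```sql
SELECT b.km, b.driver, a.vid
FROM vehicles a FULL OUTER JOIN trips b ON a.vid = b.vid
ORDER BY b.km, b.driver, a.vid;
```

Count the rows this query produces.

16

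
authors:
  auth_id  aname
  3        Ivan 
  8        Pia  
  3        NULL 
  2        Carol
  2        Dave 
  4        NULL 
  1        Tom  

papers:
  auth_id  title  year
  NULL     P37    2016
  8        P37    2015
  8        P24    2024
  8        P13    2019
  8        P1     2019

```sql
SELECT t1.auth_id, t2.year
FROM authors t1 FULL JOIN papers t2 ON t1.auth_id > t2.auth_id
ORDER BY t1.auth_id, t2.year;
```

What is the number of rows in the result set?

12

FULL OUTER JOIN keeps every row from both sides; unmatched rows get NULL for the other side's columns.
Matching on t1.auth_id > t2.auth_id. A NULL in a compared column never satisfies the condition.
- t1[0] auth_id=3 → no match; kept with NULLs on the t2 side.
- t1[1] auth_id=8 → no match; kept with NULLs on the t2 side.
- t1[2] auth_id=3 → no match; kept with NULLs on the t2 side.
- t1[3] auth_id=2 → no match; kept with NULLs on the t2 side.
- t1[4] auth_id=2 → no match; kept with NULLs on the t2 side.
- t1[5] auth_id=4 → no match; kept with NULLs on the t2 side.
- t1[6] auth_id=1 → no match; kept with NULLs on the t2 side.
- 5 t2 row(s) had no t1 match → kept, t1 columns NULL.
Total: 0 matched + 12 padded = 12 rows.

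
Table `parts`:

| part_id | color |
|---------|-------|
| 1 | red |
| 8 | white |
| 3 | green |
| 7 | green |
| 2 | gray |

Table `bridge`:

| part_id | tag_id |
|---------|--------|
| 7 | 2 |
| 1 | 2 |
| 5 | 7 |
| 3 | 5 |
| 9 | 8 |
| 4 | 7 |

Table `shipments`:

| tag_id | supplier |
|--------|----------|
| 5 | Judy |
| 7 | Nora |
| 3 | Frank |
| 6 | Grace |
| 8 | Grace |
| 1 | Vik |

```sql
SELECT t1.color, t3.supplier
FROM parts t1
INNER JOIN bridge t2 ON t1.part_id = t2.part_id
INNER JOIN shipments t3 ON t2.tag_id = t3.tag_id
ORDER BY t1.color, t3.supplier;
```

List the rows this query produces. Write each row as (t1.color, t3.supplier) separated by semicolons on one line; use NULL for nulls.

Joins associate left-to-right: parts INNER JOIN bridge on part_id gives 3 intermediate row(s).
Then INNER JOIN `shipments t3` on tag_id: keep only rows whose t2.tag_id appears in t3.

(green, Judy)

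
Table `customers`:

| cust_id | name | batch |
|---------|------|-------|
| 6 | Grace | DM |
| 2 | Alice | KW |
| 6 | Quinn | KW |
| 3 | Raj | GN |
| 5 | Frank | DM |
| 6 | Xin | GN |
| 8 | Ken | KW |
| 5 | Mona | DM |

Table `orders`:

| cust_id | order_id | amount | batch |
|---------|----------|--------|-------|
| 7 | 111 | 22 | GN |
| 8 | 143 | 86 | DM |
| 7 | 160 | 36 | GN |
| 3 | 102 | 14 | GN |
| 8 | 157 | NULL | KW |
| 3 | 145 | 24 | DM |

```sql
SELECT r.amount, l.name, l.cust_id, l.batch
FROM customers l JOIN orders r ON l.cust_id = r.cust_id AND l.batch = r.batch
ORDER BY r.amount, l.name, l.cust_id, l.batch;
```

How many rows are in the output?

2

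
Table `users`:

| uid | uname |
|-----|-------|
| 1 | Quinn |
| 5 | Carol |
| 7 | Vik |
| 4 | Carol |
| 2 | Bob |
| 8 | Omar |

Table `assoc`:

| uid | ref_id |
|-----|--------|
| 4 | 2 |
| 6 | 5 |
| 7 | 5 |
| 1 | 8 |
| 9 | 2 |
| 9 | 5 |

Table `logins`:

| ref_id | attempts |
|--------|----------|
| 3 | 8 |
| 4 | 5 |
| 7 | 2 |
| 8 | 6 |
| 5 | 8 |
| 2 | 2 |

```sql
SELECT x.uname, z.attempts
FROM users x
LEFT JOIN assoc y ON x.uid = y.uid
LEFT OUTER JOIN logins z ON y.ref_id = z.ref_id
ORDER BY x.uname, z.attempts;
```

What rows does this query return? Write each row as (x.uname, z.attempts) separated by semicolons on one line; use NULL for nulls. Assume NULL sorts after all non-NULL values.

(Bob, NULL); (Carol, 2); (Carol, NULL); (Omar, NULL); (Quinn, 6); (Vik, 8)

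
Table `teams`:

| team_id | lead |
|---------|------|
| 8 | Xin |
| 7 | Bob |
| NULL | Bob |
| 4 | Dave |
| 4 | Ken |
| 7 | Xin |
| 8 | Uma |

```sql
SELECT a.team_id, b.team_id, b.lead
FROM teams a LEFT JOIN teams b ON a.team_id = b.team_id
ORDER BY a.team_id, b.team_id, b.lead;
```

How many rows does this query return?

13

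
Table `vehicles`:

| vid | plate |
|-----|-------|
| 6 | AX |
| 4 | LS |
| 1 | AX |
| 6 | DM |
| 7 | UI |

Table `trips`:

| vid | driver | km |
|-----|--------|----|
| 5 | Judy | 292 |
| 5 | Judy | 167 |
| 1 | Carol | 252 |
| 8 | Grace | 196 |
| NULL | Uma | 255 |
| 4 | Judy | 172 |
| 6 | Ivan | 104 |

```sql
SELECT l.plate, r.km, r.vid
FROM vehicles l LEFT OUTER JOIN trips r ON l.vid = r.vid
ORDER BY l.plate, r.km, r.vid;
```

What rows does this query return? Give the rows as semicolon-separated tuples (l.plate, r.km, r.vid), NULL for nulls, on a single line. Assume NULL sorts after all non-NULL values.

LEFT JOIN keeps every row from `vehicles`; unmatched rows get NULL for `trips`'s columns.
Matching on l.vid = r.vid. A NULL in a compared column never satisfies the condition.
- l[0] vid=6 → 1 match(es) in r → 1 row(s).
- l[1] vid=4 → 1 match(es) in r → 1 row(s).
- l[2] vid=1 → 1 match(es) in r → 1 row(s).
- l[3] vid=6 → 1 match(es) in r → 1 row(s).
- l[4] vid=7 → no match; kept with NULLs on the r side.
After projecting and ordering:
l.plate | r.km | r.vid
AX | 104 | 6
AX | 252 | 1
DM | 104 | 6
LS | 172 | 4
UI | NULL | NULL

(AX, 104, 6); (AX, 252, 1); (DM, 104, 6); (LS, 172, 4); (UI, NULL, NULL)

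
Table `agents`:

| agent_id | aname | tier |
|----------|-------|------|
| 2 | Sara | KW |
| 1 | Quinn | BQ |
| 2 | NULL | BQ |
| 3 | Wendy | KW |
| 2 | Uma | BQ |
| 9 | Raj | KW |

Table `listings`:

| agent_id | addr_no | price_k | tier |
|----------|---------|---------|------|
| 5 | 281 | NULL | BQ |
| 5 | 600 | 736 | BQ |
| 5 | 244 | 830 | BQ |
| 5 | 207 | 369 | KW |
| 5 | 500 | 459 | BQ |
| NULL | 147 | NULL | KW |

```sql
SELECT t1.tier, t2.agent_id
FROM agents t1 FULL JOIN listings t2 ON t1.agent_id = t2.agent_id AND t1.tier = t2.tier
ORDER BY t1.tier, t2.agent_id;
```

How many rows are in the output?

12

FULL OUTER JOIN keeps every row from both sides; unmatched rows get NULL for the other side's columns.
Matching on t1.agent_id = t2.agent_id AND t1.tier = t2.tier. A NULL in a compared column never satisfies the condition.
- t1 (agent_id=2, tier=KW) has no partner → padded with NULL.
- t1 (agent_id=1, tier=BQ) has no partner → padded with NULL.
- t1 (agent_id=2, tier=BQ) has no partner → padded with NULL.
- t1 (agent_id=3, tier=KW) has no partner → padded with NULL.
- t1 (agent_id=2, tier=BQ) has no partner → padded with NULL.
- t1 (agent_id=9, tier=KW) has no partner → padded with NULL.
- 6 row(s) from t2 found no t1 partner → padded with NULL.
Total: 0 matched + 12 padded = 12 rows.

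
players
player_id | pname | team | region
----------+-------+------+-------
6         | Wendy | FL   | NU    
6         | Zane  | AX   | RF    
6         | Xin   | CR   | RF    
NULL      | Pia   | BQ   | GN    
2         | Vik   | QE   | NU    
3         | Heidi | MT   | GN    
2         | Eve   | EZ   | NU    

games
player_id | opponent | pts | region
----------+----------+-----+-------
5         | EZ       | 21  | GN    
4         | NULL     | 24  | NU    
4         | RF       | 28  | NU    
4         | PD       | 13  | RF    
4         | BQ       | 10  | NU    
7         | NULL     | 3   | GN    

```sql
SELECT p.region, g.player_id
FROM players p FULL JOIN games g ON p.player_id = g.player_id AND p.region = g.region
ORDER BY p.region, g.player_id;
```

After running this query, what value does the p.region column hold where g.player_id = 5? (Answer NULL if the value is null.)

FULL OUTER JOIN keeps every row from both sides; unmatched rows get NULL for the other side's columns.
Matching on p.player_id = g.player_id AND p.region = g.region. A NULL in a compared column never satisfies the condition.
- p[0] player_id=6, region=NU → no match; kept with NULLs on the g side.
- p[1] player_id=6, region=RF → no match; kept with NULLs on the g side.
- p[2] player_id=6, region=RF → no match; kept with NULLs on the g side.
- p[3] player_id=NULL, region=GN → no match; kept with NULLs on the g side.
- p[4] player_id=2, region=NU → no match; kept with NULLs on the g side.
- p[5] player_id=3, region=GN → no match; kept with NULLs on the g side.
- p[6] player_id=2, region=NU → no match; kept with NULLs on the g side.
- plus 6 unmatched g row(s), each kept with NULL p columns.

NULL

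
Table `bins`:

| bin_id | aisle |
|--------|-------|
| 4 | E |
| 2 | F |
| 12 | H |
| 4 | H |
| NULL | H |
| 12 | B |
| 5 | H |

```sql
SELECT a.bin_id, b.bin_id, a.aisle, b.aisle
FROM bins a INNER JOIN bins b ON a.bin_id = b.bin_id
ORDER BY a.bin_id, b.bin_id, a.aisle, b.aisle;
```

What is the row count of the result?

10

INNER JOIN keeps only pairs where the ON condition holds.
Matching on a.bin_id = b.bin_id. A NULL in a compared column never satisfies the condition.
- bin_id=4: 2 matching b row(s), so 2 row(s) emitted.
- bin_id=2: 1 matching b row(s), so 1 row(s) emitted.
- bin_id=12: 2 matching b row(s), so 2 row(s) emitted.
- bin_id=4: 2 matching b row(s), so 2 row(s) emitted.
- bin_id=NULL: no matching b row, dropped.
- bin_id=12: 2 matching b row(s), so 2 row(s) emitted.
- bin_id=5: 1 matching b row(s), so 1 row(s) emitted.
Total: 10 rows.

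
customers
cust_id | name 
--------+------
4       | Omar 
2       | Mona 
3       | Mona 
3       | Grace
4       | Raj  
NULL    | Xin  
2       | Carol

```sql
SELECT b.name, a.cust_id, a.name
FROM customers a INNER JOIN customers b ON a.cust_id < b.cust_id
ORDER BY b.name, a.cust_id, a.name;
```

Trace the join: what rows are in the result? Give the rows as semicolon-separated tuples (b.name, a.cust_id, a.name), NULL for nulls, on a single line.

(Grace, 2, Carol); (Grace, 2, Mona); (Mona, 2, Carol); (Mona, 2, Mona); (Omar, 2, Carol); (Omar, 2, Mona); (Omar, 3, Grace); (Omar, 3, Mona); (Raj, 2, Carol); (Raj, 2, Mona); (Raj, 3, Grace); (Raj, 3, Mona)

INNER JOIN keeps only pairs where the ON condition holds.
Matching on a.cust_id < b.cust_id. A NULL in a compared column never satisfies the condition.
Matched pairs: 12.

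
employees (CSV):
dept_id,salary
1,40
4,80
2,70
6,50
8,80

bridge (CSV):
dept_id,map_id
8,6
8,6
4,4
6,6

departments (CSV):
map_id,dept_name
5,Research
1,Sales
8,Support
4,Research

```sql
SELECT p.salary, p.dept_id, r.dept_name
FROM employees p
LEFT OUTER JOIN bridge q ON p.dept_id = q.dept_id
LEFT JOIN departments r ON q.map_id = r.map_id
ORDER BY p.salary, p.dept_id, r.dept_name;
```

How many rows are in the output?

6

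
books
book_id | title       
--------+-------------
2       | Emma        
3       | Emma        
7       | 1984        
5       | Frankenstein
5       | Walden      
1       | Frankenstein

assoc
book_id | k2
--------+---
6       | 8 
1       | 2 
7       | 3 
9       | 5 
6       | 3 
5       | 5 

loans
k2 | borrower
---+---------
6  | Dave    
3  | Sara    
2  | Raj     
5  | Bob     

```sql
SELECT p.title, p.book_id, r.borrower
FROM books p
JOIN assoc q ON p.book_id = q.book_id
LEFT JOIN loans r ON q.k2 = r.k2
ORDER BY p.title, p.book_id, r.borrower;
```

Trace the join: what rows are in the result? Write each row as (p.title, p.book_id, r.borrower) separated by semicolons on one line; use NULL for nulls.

(1984, 7, Sara); (Frankenstein, 1, Raj); (Frankenstein, 5, Bob); (Walden, 5, Bob)

Evaluate left to right. First `books p INNER JOIN assoc q` on book_id: 4 row(s).
Then LEFT JOIN `loans r` on k2: each of those 4 rows is kept; rows whose q.k2 has no match in r get NULL for r's columns.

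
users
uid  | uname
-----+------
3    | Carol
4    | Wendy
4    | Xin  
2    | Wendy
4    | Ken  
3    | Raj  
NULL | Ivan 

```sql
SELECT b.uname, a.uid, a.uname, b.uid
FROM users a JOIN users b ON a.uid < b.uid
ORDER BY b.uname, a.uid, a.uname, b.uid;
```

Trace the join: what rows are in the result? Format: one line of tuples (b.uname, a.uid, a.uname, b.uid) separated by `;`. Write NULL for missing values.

INNER JOIN keeps only pairs where the ON condition holds.
Matching on a.uid < b.uid. A NULL in a compared column never satisfies the condition.
- a row (uid=3): matches 3 b row(s) → 3 output row(s).
- a row (uid=4): no match → dropped.
- a row (uid=4): no match → dropped.
- a row (uid=2): matches 5 b row(s) → 5 output row(s).
- a row (uid=4): no match → dropped.
- a row (uid=3): matches 3 b row(s) → 3 output row(s).
- a row (uid=NULL): no match → dropped.

(Carol, 2, Wendy, 3); (Ken, 2, Wendy, 4); (Ken, 3, Carol, 4); (Ken, 3, Raj, 4); (Raj, 2, Wendy, 3); (Wendy, 2, Wendy, 4); (Wendy, 3, Carol, 4); (Wendy, 3, Raj, 4); (Xin, 2, Wendy, 4); (Xin, 3, Carol, 4); (Xin, 3, Raj, 4)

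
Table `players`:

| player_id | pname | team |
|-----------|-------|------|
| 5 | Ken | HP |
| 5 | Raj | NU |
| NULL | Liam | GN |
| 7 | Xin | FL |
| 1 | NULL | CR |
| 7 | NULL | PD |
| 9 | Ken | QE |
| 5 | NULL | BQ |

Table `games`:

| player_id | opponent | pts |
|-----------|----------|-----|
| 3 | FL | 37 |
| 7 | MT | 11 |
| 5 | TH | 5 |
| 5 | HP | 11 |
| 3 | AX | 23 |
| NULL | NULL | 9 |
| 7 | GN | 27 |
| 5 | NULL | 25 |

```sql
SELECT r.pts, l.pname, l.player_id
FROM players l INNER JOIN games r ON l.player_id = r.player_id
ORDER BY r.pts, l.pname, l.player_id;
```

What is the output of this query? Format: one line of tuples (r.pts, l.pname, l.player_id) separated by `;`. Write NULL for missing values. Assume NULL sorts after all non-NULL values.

(5, Ken, 5); (5, Raj, 5); (5, NULL, 5); (11, Ken, 5); (11, Raj, 5); (11, Xin, 7); (11, NULL, 5); (11, NULL, 7); (25, Ken, 5); (25, Raj, 5); (25, NULL, 5); (27, Xin, 7); (27, NULL, 7)

INNER JOIN keeps only pairs where the ON condition holds.
Matching on l.player_id = r.player_id. A NULL in a compared column never satisfies the condition.
Matched pairs: 13.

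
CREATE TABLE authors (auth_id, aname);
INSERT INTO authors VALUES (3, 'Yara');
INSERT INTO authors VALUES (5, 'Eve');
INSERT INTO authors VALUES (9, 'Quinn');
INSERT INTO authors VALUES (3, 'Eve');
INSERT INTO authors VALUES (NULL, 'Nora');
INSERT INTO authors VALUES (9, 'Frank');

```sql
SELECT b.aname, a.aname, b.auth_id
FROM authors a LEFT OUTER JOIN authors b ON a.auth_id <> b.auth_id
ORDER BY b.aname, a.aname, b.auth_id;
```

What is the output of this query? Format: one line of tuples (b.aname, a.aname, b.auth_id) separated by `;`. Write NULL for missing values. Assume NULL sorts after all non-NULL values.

(Eve, Eve, 3); (Eve, Eve, 5); (Eve, Frank, 3); (Eve, Frank, 5); (Eve, Quinn, 3); (Eve, Quinn, 5); (Eve, Yara, 5); (Frank, Eve, 9); (Frank, Eve, 9); (Frank, Yara, 9); (Quinn, Eve, 9); (Quinn, Eve, 9); (Quinn, Yara, 9); (Yara, Eve, 3); (Yara, Frank, 3); (Yara, Quinn, 3); (NULL, Nora, NULL)

LEFT JOIN keeps every row from `authors a`; unmatched rows get NULL for `authors b`'s columns.
Matching on a.auth_id <> b.auth_id. A NULL in a compared column never satisfies the condition.
Matched pairs: 16; unmatched a rows kept: 1.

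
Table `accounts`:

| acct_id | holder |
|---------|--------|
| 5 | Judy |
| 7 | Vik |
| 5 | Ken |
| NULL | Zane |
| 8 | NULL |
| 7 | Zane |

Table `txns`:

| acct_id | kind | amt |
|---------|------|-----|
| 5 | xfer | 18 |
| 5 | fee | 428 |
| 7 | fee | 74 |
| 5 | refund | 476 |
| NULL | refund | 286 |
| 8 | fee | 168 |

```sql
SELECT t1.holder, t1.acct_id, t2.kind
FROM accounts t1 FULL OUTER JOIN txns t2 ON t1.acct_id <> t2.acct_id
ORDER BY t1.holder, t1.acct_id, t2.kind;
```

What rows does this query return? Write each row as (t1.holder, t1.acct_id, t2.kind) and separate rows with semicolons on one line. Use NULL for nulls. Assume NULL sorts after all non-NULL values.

FULL OUTER JOIN keeps every row from both sides; unmatched rows get NULL for the other side's columns.
Matching on t1.acct_id <> t2.acct_id. A NULL in a compared column never satisfies the condition.
- t1[0] acct_id=5 → 2 match(es) in t2 → 2 row(s).
- t1[1] acct_id=7 → 4 match(es) in t2 → 4 row(s).
- t1[2] acct_id=5 → 2 match(es) in t2 → 2 row(s).
- t1[3] acct_id=NULL → no match; kept with NULLs on the t2 side.
- t1[4] acct_id=8 → 4 match(es) in t2 → 4 row(s).
- t1[5] acct_id=7 → 4 match(es) in t2 → 4 row(s).
- 1 row(s) from t2 found no t1 partner → padded with NULL.

(Judy, 5, fee); (Judy, 5, fee); (Ken, 5, fee); (Ken, 5, fee); (Vik, 7, fee); (Vik, 7, fee); (Vik, 7, refund); (Vik, 7, xfer); (Zane, 7, fee); (Zane, 7, fee); (Zane, 7, refund); (Zane, 7, xfer); (Zane, NULL, NULL); (NULL, 8, fee); (NULL, 8, fee); (NULL, 8, refund); (NULL, 8, xfer); (NULL, NULL, refund)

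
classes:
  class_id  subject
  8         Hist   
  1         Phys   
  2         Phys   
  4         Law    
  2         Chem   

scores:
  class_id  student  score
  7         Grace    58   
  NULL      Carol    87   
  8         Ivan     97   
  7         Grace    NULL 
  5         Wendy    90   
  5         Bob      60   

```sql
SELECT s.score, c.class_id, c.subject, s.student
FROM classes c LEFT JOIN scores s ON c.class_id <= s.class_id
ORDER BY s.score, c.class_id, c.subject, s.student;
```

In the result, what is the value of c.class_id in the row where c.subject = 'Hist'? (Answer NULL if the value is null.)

LEFT JOIN keeps every row from `classes`; unmatched rows get NULL for `scores`'s columns.
Matching on c.class_id <= s.class_id. A NULL in a compared column never satisfies the condition.
- c row (class_id=8): matches 1 s row(s) → 1 output row(s).
- c row (class_id=1): matches 5 s row(s) → 5 output row(s).
- c row (class_id=2): matches 5 s row(s) → 5 output row(s).
- c row (class_id=4): matches 5 s row(s) → 5 output row(s).
- c row (class_id=2): matches 5 s row(s) → 5 output row(s).

8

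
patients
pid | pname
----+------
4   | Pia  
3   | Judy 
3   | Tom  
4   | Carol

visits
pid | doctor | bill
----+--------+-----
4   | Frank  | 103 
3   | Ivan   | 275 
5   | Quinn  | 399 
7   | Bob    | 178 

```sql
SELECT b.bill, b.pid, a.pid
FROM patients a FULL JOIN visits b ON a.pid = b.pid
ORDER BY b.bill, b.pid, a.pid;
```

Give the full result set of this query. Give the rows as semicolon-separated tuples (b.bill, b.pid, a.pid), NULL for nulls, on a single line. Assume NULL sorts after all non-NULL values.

(103, 4, 4); (103, 4, 4); (178, 7, NULL); (275, 3, 3); (275, 3, 3); (399, 5, NULL)

FULL OUTER JOIN keeps every row from both sides; unmatched rows get NULL for the other side's columns.
Matching on a.pid = b.pid.
- a row (pid=4): matches 1 b row(s) → 1 output row(s).
- a row (pid=3): matches 1 b row(s) → 1 output row(s).
- a row (pid=3): matches 1 b row(s) → 1 output row(s).
- a row (pid=4): matches 1 b row(s) → 1 output row(s).
- 2 row(s) from b found no a partner → padded with NULL.
After projecting and ordering:
b.bill | b.pid | a.pid
103 | 4 | 4
103 | 4 | 4
178 | 7 | NULL
275 | 3 | 3
275 | 3 | 3
399 | 5 | NULL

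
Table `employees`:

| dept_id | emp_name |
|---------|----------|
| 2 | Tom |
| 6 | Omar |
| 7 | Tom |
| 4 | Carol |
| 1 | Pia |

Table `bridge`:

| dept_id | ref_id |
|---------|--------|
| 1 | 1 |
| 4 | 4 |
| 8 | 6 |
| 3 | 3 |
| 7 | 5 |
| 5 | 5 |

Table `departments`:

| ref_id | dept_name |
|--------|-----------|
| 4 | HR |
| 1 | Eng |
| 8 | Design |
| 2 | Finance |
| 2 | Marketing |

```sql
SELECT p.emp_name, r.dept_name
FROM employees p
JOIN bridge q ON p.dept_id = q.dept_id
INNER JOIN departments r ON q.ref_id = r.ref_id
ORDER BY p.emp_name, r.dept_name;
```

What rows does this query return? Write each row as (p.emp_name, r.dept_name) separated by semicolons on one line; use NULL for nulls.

(Carol, HR); (Pia, Eng)

Joins associate left-to-right: employees INNER JOIN bridge on dept_id gives 3 intermediate row(s).
Then INNER JOIN `departments r` on ref_id: keep only rows whose q.ref_id appears in r.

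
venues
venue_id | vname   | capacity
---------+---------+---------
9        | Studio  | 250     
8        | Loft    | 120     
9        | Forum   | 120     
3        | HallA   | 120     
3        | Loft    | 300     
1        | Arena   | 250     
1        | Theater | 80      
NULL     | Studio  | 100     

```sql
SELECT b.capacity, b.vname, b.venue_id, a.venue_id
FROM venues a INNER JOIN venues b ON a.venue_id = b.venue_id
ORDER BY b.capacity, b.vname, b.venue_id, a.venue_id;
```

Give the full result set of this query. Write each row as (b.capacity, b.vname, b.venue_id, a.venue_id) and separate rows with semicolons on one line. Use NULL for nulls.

(80, Theater, 1, 1); (80, Theater, 1, 1); (120, Forum, 9, 9); (120, Forum, 9, 9); (120, HallA, 3, 3); (120, HallA, 3, 3); (120, Loft, 8, 8); (250, Arena, 1, 1); (250, Arena, 1, 1); (250, Studio, 9, 9); (250, Studio, 9, 9); (300, Loft, 3, 3); (300, Loft, 3, 3)

INNER JOIN keeps only pairs where the ON condition holds.
Matching on a.venue_id = b.venue_id. A NULL in a compared column never satisfies the condition.
- a (venue_id=9) pairs with 2 row(s) of b.
- a (venue_id=8) pairs with 1 row(s) of b.
- a (venue_id=9) pairs with 2 row(s) of b.
- a (venue_id=3) pairs with 2 row(s) of b.
- a (venue_id=3) pairs with 2 row(s) of b.
- a (venue_id=1) pairs with 2 row(s) of b.
- a (venue_id=1) pairs with 2 row(s) of b.
- a (venue_id=NULL) has no partner → excluded.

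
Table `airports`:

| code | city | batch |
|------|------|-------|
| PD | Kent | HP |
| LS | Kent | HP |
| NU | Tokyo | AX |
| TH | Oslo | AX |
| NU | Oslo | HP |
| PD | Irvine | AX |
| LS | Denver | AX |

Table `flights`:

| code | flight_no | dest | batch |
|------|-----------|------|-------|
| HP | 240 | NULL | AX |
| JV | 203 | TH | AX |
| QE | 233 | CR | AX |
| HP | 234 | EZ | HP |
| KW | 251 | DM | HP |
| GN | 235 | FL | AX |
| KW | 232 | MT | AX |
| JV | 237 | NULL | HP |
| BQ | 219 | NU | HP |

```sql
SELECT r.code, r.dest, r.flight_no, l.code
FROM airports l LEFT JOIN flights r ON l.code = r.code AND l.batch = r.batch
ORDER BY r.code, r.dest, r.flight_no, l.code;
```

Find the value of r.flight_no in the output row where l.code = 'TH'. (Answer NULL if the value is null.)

NULL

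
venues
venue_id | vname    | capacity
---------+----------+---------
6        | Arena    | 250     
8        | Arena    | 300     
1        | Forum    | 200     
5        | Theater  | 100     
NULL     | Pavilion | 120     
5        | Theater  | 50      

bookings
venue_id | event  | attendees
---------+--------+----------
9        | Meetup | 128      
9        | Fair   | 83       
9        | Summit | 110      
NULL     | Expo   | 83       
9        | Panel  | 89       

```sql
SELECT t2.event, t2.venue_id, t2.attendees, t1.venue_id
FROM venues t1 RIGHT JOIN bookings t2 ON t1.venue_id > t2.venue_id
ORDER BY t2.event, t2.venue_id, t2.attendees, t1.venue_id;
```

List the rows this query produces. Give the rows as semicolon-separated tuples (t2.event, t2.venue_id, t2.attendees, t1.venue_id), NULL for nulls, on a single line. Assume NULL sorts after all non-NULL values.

(Expo, NULL, 83, NULL); (Fair, 9, 83, NULL); (Meetup, 9, 128, NULL); (Panel, 9, 89, NULL); (Summit, 9, 110, NULL)

RIGHT JOIN keeps every row from `bookings`; unmatched rows get NULL for `venues`'s columns.
Matching on t1.venue_id > t2.venue_id. A NULL in a compared column never satisfies the condition.
- t1 (venue_id=6) has no partner in t2.
- t1 (venue_id=8) has no partner in t2.
- t1 (venue_id=1) has no partner in t2.
- t1 (venue_id=5) has no partner in t2.
- t1 (venue_id=NULL) has no partner in t2.
- t1 (venue_id=5) has no partner in t2.
- 5 row(s) from t2 found no t1 partner → padded with NULL.
After projecting and ordering:
t2.event | t2.venue_id | t2.attendees | t1.venue_id
Expo | NULL | 83 | NULL
Fair | 9 | 83 | NULL
Meetup | 9 | 128 | NULL
Panel | 9 | 89 | NULL
Summit | 9 | 110 | NULL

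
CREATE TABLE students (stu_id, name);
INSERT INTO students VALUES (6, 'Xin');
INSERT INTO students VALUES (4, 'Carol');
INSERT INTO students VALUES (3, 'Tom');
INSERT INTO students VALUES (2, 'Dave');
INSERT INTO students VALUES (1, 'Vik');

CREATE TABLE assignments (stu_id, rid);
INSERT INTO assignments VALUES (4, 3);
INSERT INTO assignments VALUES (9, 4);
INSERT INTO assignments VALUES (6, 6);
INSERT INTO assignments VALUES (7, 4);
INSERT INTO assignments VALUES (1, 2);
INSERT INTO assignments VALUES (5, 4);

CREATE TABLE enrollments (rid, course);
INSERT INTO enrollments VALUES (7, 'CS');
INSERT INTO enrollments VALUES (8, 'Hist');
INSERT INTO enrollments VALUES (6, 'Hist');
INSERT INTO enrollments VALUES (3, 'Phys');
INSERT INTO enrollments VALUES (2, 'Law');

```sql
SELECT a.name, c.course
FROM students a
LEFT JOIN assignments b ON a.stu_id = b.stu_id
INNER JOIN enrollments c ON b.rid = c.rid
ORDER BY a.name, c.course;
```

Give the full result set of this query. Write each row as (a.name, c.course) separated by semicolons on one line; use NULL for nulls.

Joins associate left-to-right: students LEFT JOIN assignments on stu_id gives 5 intermediate row(s).
Then INNER JOIN `enrollments c` on rid: keep only rows whose b.rid appears in c.

(Carol, Phys); (Vik, Law); (Xin, Hist)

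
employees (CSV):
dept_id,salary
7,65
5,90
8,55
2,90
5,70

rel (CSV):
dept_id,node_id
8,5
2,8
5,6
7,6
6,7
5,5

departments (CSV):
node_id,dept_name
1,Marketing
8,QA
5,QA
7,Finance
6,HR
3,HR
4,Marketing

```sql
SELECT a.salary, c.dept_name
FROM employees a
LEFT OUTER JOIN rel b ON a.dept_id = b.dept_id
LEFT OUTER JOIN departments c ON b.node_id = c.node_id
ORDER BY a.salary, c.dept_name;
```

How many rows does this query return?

7

Evaluate left to right. First `employees a LEFT JOIN rel b` on dept_id: 7 row(s).
Then LEFT JOIN `departments c` on node_id: each of those 7 rows is kept; rows whose b.node_id has no match in c get NULL for c's columns.
Result: 7 row(s).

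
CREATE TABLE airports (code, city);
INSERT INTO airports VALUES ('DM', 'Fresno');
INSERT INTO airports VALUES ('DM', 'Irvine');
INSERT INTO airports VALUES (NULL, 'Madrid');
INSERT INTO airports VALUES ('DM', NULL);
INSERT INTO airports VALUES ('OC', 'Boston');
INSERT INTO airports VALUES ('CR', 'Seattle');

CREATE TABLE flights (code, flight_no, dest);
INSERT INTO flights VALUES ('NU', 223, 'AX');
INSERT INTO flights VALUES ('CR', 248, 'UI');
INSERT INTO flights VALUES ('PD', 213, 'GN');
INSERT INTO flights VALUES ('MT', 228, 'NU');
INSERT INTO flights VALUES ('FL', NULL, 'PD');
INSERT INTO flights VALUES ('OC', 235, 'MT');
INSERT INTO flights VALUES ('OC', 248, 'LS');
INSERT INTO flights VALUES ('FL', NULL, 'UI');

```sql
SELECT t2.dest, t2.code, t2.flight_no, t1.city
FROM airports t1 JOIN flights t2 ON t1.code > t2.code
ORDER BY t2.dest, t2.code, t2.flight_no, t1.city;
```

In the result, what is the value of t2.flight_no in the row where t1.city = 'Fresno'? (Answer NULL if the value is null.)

248

INNER JOIN keeps only pairs where the ON condition holds.
Matching on t1.code > t2.code. A NULL in a compared column never satisfies the condition.
- t1[0] code=DM → 1 match(es) in t2 → 1 row(s).
- t1[1] code=DM → 1 match(es) in t2 → 1 row(s).
- t1[2] code=NULL → no match; dropped.
- t1[3] code=DM → 1 match(es) in t2 → 1 row(s).
- t1[4] code=OC → 5 match(es) in t2 → 5 row(s).
- t1[5] code=CR → no match; dropped.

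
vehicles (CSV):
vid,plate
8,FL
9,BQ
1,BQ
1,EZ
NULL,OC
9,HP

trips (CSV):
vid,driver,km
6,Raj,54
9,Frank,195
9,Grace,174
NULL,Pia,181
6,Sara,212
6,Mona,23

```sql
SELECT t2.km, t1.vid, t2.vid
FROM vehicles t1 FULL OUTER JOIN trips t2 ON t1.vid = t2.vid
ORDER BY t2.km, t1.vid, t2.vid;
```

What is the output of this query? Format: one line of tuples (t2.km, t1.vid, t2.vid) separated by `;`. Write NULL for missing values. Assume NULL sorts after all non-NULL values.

FULL OUTER JOIN keeps every row from both sides; unmatched rows get NULL for the other side's columns.
Matching on t1.vid = t2.vid. A NULL in a compared column never satisfies the condition.
- t1 row (vid=8): no match → kept, t2 columns NULL.
- t1 row (vid=9): matches 2 t2 row(s) → 2 output row(s).
- t1 row (vid=1): no match → kept, t2 columns NULL.
- t1 row (vid=1): no match → kept, t2 columns NULL.
- t1 row (vid=NULL): no match → kept, t2 columns NULL.
- t1 row (vid=9): matches 2 t2 row(s) → 2 output row(s).
- plus 4 unmatched t2 row(s), each kept with NULL t1 columns.

(23, NULL, 6); (54, NULL, 6); (174, 9, 9); (174, 9, 9); (181, NULL, NULL); (195, 9, 9); (195, 9, 9); (212, NULL, 6); (NULL, 1, NULL); (NULL, 1, NULL); (NULL, 8, NULL); (NULL, NULL, NULL)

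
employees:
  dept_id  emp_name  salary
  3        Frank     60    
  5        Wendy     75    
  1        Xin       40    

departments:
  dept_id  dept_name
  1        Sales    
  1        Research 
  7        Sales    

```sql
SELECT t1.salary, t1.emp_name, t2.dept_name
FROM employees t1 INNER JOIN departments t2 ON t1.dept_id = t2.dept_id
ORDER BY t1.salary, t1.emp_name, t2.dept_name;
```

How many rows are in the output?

2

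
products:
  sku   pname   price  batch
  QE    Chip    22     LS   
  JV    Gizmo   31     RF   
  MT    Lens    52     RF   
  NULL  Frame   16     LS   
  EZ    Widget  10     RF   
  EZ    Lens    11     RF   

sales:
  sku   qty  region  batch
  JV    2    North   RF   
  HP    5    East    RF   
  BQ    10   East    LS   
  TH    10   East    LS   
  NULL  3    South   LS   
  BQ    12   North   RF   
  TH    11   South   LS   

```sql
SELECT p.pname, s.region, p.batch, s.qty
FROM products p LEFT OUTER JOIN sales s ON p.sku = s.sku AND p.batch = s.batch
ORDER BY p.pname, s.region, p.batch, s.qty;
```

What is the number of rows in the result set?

6

LEFT JOIN keeps every row from `products`; unmatched rows get NULL for `sales`'s columns.
Matching on p.sku = s.sku AND p.batch = s.batch. A NULL in a compared column never satisfies the condition.
- p[0] sku=QE, batch=LS → no match; kept with NULLs on the s side.
- p[1] sku=JV, batch=RF → 1 match(es) in s → 1 row(s).
- p[2] sku=MT, batch=RF → no match; kept with NULLs on the s side.
- p[3] sku=NULL, batch=LS → no match; kept with NULLs on the s side.
- p[4] sku=EZ, batch=RF → no match; kept with NULLs on the s side.
- p[5] sku=EZ, batch=RF → no match; kept with NULLs on the s side.
Total: 1 matched + 5 padded = 6 rows.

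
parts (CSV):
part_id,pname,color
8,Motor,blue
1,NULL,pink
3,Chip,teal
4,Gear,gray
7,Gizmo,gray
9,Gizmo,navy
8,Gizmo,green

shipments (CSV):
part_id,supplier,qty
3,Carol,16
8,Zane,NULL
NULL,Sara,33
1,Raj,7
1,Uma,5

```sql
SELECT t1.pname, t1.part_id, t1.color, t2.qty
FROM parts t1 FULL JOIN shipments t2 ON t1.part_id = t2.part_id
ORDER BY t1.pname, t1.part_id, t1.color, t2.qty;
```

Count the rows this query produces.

9

FULL OUTER JOIN keeps every row from both sides; unmatched rows get NULL for the other side's columns.
Matching on t1.part_id = t2.part_id. A NULL in a compared column never satisfies the condition.
- t1[0] part_id=8 → 1 match(es) in t2 → 1 row(s).
- t1[1] part_id=1 → 2 match(es) in t2 → 2 row(s).
- t1[2] part_id=3 → 1 match(es) in t2 → 1 row(s).
- t1[3] part_id=4 → no match; kept with NULLs on the t2 side.
- t1[4] part_id=7 → no match; kept with NULLs on the t2 side.
- t1[5] part_id=9 → no match; kept with NULLs on the t2 side.
- t1[6] part_id=8 → 1 match(es) in t2 → 1 row(s).
- 1 row(s) from t2 found no t1 partner → padded with NULL.
Total: 5 matched + 4 padded = 9 rows.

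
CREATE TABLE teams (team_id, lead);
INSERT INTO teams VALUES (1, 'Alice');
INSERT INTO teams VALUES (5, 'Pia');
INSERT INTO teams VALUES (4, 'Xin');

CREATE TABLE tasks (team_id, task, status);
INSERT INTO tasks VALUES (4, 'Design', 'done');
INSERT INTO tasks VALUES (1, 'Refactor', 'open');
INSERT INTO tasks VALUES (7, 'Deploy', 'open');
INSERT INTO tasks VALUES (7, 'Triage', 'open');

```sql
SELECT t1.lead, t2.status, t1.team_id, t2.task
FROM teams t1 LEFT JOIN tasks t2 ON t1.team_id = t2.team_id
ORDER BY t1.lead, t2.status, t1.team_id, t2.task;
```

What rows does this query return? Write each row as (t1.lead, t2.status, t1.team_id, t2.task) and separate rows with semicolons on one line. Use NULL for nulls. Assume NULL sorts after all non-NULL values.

(Alice, open, 1, Refactor); (Pia, NULL, 5, NULL); (Xin, done, 4, Design)

LEFT JOIN keeps every row from `teams`; unmatched rows get NULL for `tasks`'s columns.
Matching on t1.team_id = t2.team_id.
- t1[0] team_id=1 → 1 match(es) in t2 → 1 row(s).
- t1[1] team_id=5 → no match; kept with NULLs on the t2 side.
- t1[2] team_id=4 → 1 match(es) in t2 → 1 row(s).
After projecting and ordering:
t1.lead | t2.status | t1.team_id | t2.task
Alice | open | 1 | Refactor
Pia | NULL | 5 | NULL
Xin | done | 4 | Design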